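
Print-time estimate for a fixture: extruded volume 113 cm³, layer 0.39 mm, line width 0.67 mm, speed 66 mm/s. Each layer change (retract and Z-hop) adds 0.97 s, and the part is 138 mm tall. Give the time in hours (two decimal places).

1.92 hours

Bead cross-section: 0.39 × 0.67 → 0.2613 mm².
Total extruded path = 113000/0.2613 = 432453.1 mm.
Print-move time = 432453.1 / 66 = 6552.3 s.
Number of layers: 138 / 0.39 → 354 (rounded up).
Non-print overhead = 354 × 0.97 = 343.38 s.
Total = 6552.3 + 343.38 = 6895.68 s = 1.92 hours.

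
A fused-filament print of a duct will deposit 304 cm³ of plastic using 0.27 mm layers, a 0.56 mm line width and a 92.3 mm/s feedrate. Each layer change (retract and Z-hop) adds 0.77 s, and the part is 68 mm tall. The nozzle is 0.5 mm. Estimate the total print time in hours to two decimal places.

6.10 hours

Bead cross-section = 0.27 × 0.56, so 0.1512 mm².
Total extruded path = 304000/0.1512 = 2010582 mm.
Time extruding: 2010582 / 92.3 → 21783.1 s.
Layers = ⌈68/0.27⌉ = 252.
Layer-change overhead = 252 × 0.77 = 194.04 s.
Altogether 21783.1 + 194.04 = 21977.14 s, i.e. 6.10 hours.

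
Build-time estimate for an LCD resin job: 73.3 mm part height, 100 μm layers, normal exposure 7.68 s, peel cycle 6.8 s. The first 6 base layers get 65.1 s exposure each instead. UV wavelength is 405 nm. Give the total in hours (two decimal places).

Number of layers: 73.3 / 0.1 → 733 (rounded up).
Burn-in layers = 6 × (65.1 + 6.8), so 431.4 s.
Regular layers: 727 × (7.68 + 6.8) → 10526.96 s.
Total = 431.4 + 10526.96 = 10958.36 s = 3.04 hours.

3.04 hours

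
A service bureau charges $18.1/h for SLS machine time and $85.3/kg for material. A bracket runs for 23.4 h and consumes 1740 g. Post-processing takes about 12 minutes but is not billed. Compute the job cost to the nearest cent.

Machine cost = 18.1 × 23.4, so $423.54.
Feedstock cost = 85.3 × 1740/1000 = $148.422.
Job cost: 423.54 + 148.422 = 571.962 ≈ $571.96.

$571.96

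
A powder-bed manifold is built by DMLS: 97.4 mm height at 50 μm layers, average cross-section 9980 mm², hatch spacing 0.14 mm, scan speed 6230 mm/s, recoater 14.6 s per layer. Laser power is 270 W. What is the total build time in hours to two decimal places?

14.09 hours

Layers = ⌈97.4/0.05⌉ = 1948.
Hatch length per layer = 9980 / 0.14, so 71285.7 mm.
Per-layer scan time = 71285.7 / 6230 = 11.4423 s.
Per-layer time = 11.4423 + 14.6 = 26.0423 s.
Total: 1948 × 26.0423 s = 50730.4004 s → 14.09 hours.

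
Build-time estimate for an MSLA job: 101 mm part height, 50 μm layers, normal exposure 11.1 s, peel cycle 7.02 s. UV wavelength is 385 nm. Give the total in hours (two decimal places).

Layers = ⌈101/0.05⌉ = 2020.
Per-layer time = 11.1 + 7.02 = 18.12 s.
Build time: 2020 × 18.12 s = 36602.4 s, i.e. 10.17 hours.

10.17 hours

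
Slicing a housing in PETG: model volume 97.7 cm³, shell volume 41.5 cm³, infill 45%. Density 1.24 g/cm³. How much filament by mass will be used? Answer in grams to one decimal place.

82.8 g

Interior volume: 97.7 − 41.5 → 56.2 cm³.
Deposited infill = 0.45 × 56.2, so 25.29 cm³.
Total extruded: 41.5 + 25.29 → 66.79 cm³.
Mass: 66.79 × 1.24 → 82.8196 g.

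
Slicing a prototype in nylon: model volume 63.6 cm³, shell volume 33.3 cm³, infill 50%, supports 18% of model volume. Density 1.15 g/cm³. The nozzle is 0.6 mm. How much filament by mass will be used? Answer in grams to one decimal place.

68.9 g

Infill region = 63.6 − 33.3, so 30.3 cm³.
Infill volume = 0.50 × 30.3, so 15.15 cm³.
Support = 0.18 × 63.6, so 11.448 cm³.
Deposited volume = 33.3 + 15.15 + 11.448 = 59.898 cm³.
Mass = 59.898 × 1.15, so 68.8827 g.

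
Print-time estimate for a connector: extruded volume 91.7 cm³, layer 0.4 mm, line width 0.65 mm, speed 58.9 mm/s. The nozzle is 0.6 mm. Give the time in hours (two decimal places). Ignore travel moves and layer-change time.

Line area = 0.4 × 0.65, so 0.26 mm².
Toolpath length = 91.7 cm³ / 0.26 mm² = 91700 / 0.26 = 352692.3 mm.
Extrusion time: 352692.3 / 58.9 → 5988 s.
That's 5988 s → 1.66 hours.

1.66 hours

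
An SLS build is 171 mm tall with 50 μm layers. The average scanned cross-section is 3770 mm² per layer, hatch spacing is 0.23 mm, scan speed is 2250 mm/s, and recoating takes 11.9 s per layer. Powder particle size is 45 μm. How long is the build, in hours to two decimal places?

Number of layers: 171 / 0.05 → 3420 (rounded up).
Per-layer scan distance = 3770 / 0.23 = 16391.3 mm.
Laser time per layer = 16391.3 / 2250 = 7.285 s.
Time per layer = 7.285 + 11.9 = 19.185 s.
Build time = 3420 × 19.185 = 65612.7 s = 18.23 hours.

18.23 hours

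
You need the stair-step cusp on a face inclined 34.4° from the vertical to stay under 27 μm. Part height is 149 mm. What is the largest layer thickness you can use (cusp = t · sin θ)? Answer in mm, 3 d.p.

0.048 mm

Layer height = cusp / sin(34.4°) = 0.027 / 0.5650 = 0.048 mm.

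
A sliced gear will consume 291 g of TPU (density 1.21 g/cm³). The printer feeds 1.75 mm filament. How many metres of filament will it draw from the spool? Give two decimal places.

99.99 m

Extruded volume: 291/1.21 = 240.4959 cm³ (240495.9 mm³).
Filament cross-section = π × (1.75/2)² = 2.4053 mm².
Length = 240495.9 / 2.4053 = 99985.82 mm = 99.99 m.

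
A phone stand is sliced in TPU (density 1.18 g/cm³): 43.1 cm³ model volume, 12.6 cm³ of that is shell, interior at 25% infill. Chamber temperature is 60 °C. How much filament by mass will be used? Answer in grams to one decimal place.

23.9 g

Interior volume = 43.1 − 12.6, so 30.5 cm³.
Deposited infill = 0.25 × 30.5 = 7.625 cm³.
Deposited volume: 12.6 + 7.625 → 20.225 cm³.
Mass = 20.225 × 1.18, so 23.8655 g.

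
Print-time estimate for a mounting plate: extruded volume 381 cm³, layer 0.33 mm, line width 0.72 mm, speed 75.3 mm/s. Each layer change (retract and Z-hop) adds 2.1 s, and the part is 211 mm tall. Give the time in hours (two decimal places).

6.29 hours

Bead cross-section: 0.33 × 0.72 → 0.2376 mm².
Total extruded path = 381000/0.2376 = 1603535.4 mm.
Time extruding = 1603535.4 / 75.3 = 21295.3 s.
Layer count = ceil(211 / 0.33) = 640.
Non-print overhead: 640 × 2.1 → 1344 s.
Altogether 21295.3 + 1344 = 22639.3 s, i.e. 6.29 hours.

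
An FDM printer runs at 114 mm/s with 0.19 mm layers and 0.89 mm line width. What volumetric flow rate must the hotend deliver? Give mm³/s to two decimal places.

Bead cross-section: 0.19 × 0.89 → 0.1691 mm².
Q = v·A = 114 × 0.1691 = 19.28 mm³/s.

19.28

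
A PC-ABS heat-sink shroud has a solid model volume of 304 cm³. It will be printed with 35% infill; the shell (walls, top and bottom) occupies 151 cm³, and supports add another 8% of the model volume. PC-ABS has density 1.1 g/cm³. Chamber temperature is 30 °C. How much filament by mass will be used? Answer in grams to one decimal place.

251.8 g

Interior volume = 304 − 151 = 153 cm³.
Infill deposited = 0.35 × 153, so 53.55 cm³.
Support: 0.08 × 304 → 24.32 cm³.
Deposited volume = 151 + 53.55 + 24.32 = 228.87 cm³.
Mass = 228.87 × 1.1, so 251.757 g.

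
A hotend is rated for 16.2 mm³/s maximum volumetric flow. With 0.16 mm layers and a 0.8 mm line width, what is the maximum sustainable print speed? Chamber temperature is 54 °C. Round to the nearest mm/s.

Extrusion cross-section = 0.16 × 0.8, so 0.128 mm².
v_max = Q/A = 16.2/0.128 = 126.56 mm/s → 127 mm/s.

127 mm/s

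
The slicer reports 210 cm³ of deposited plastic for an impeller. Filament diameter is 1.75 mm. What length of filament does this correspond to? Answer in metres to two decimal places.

Filament cross-section = π × (1.75/2)² = 2.4053 mm².
L = 210000 mm³ / 2.4053 mm² = 87307.2 mm, i.e. 87.31 m.

87.31 m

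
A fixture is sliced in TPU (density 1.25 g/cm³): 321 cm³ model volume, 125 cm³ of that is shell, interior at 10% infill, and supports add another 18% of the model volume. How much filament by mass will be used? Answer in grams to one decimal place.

253.0 g

Infill region: 321 − 125 → 196 cm³.
Infill volume = 0.10 × 196 = 19.6 cm³.
Support = 0.18 × 321, so 57.78 cm³.
Total printed volume = 125 + 19.6 + 57.78, so 202.38 cm³.
Mass = 202.38 × 1.25 = 252.975 g.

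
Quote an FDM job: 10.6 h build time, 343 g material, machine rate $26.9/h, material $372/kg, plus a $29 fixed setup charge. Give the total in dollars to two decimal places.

$441.74

Time charge: 26.9 × 10.6 → $285.14.
Material cost = 372 × 343/1000, so $127.596.
Total = 285.14 + 127.596 + 29 = 441.736 ≈ $441.74.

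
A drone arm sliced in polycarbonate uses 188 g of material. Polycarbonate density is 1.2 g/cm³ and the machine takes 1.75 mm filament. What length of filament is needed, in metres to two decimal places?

65.13 m

Extruded volume: 188/1.2 = 156.6667 cm³ (156666.7 mm³).
Cross-section of 1.75 mm filament: π·(1.75/2)² = 2.4053 mm².
L = V/A = 156666.7/2.4053 = 65133.95 mm → 65.13 m.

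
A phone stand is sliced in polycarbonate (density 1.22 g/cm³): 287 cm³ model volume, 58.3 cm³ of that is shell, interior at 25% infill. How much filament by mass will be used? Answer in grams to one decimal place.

Infill region = 287 − 58.3, so 228.7 cm³.
Infill deposited: 0.25 × 228.7 → 57.175 cm³.
Total printed volume = 58.3 + 57.175 = 115.475 cm³.
Mass: 115.475 × 1.22 → 140.8795 g.

140.9 g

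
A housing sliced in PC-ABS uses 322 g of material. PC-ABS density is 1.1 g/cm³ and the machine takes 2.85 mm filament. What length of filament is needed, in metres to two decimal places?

Volume = 322 g / 1.1 g·cm⁻³ = 292.7273 cm³ = 292727.3 mm³.
Filament cross-section = π × (2.85/2)² = 6.3794 mm².
Length = 292727.3 / 6.3794 = 45886.34 mm = 45.89 m.

45.89 m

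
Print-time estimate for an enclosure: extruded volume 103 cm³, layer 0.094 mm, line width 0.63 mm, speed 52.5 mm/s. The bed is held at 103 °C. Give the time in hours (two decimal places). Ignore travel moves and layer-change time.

9.20 hours

Bead cross-section = 0.094 × 0.63, so 0.05922 mm².
Total extruded path = 103000/0.05922 = 1739277.3 mm.
Time extruding = 1739277.3 / 52.5, so 33129.1 s.
33129.1 s = 9.20 hours.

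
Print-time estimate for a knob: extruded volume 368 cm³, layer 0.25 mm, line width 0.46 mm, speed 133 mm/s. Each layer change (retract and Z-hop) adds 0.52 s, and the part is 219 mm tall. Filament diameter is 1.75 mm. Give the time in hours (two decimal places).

Line area = 0.25 × 0.46, so 0.115 mm².
Total extruded path = 368000/0.115 = 3200000 mm.
Extrusion time = 3200000 / 133, so 24060.2 s.
Layers = ⌈219/0.25⌉ = 876.
Non-print overhead = 876 × 0.52, so 455.52 s.
Altogether 24060.2 + 455.52 = 24515.72 s, i.e. 6.81 hours.

6.81 hours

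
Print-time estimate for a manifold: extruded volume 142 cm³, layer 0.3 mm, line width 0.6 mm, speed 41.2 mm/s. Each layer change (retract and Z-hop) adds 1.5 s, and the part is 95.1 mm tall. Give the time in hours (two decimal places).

5.45 hours

Line area = 0.3 × 0.6 = 0.18 mm².
Toolpath length = 142 cm³ / 0.18 mm² = 142000 / 0.18 = 788888.9 mm.
Print-move time = 788888.9 / 41.2, so 19147.8 s.
Layer count = ceil(95.1 / 0.3) = 317.
Layer-change overhead = 317 × 1.5 = 475.5 s.
Altogether 19147.8 + 475.5 = 19623.3 s, i.e. 5.45 hours.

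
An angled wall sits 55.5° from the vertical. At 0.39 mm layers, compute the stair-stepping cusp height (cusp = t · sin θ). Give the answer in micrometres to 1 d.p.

h_c = t·sin θ = 0.39 × 0.8241 = 0.321399 mm (321.4 μm).

321.4 μm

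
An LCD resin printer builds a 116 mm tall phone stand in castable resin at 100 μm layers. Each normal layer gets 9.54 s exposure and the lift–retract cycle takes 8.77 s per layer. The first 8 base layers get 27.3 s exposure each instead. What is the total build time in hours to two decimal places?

Number of layers: 116 / 0.1 → 1160 (rounded up).
Base layers: 8 × (27.3 + 8.77) → 288.56 s.
Remaining layers: 1152 × (9.54 + 8.77) → 21093.12 s.
Total = 288.56 + 21093.12 = 21381.68 s = 5.94 hours.

5.94 hours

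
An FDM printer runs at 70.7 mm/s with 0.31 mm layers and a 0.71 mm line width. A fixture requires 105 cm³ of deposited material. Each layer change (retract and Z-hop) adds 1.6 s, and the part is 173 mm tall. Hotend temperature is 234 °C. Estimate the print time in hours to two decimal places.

2.12 hours

Line area = 0.31 × 0.71, so 0.2201 mm².
Path length: 105000 mm³ / 0.2201 mm² → 477055.9 mm.
Time extruding = 477055.9 / 70.7, so 6747.6 s.
Layer count = ceil(173 / 0.31) = 559.
Layer-change overhead = 559 × 1.6 = 894.4 s.
Total = 6747.6 + 894.4 = 7642 s = 2.12 hours.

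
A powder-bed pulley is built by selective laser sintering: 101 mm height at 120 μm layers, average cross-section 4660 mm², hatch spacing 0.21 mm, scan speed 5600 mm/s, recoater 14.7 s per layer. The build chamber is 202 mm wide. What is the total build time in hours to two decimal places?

4.36 hours

Layers = ⌈101/0.12⌉ = 842.
Per-layer scan distance = 4660 / 0.21, so 22190.5 mm.
Laser time per layer = 22190.5 / 5600, so 3.9626 s.
Per-layer time = 3.9626 + 14.7, so 18.6626 s.
Total: 842 × 18.6626 s = 15713.9092 s → 4.36 hours.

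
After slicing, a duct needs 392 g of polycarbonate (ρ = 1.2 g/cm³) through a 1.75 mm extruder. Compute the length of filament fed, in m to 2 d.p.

Volume = 392 g / 1.2 g·cm⁻³ = 326.6667 cm³ = 326666.7 mm³.
A = π r² = π × 0.875² = 2.4053 mm².
L = V/A = 326666.7/2.4053 = 135811.21 mm → 135.81 m.

135.81 m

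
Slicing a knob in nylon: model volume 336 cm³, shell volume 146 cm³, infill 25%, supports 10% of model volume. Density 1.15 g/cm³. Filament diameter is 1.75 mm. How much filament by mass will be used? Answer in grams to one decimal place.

Volume inside the shell: 336 − 146 → 190 cm³.
Infill deposited = 0.25 × 190 = 47.5 cm³.
Support: 0.10 × 336 → 33.6 cm³.
Total printed volume: 146 + 47.5 + 33.6 → 227.1 cm³.
Mass: 227.1 × 1.15 → 261.165 g.

261.2 g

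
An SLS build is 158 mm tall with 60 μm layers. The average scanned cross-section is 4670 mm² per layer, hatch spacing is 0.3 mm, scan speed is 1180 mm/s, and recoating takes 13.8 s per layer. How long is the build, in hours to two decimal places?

19.75 hours

Number of layers: 158 / 0.06 → 2634 (rounded up).
Scan path per layer = 4670 / 0.3 = 15566.7 mm.
Per-layer scan time = 15566.7 / 1180 = 13.1921 s.
Time per layer = 13.1921 + 13.8, so 26.9921 s.
Total: 2634 × 26.9921 s = 71097.1914 s → 19.75 hours.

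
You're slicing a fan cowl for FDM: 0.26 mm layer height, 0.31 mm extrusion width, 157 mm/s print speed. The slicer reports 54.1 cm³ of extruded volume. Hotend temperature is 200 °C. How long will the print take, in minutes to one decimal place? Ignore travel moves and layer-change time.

71.3 minutes

Line area: 0.26 × 0.31 → 0.0806 mm².
Toolpath length = 54.1 cm³ / 0.0806 mm² = 54100 / 0.0806 = 671215.9 mm.
Time extruding = 671215.9 / 157, so 4275.3 s.
In the requested units: 4275.3 s = 71.3 minutes.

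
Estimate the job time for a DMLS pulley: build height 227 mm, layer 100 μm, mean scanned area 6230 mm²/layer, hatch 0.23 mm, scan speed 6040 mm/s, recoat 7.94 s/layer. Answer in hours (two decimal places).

Layer count = ceil(227 / 0.1) = 2270.
Per-layer scan distance: 6230 / 0.23 → 27087 mm.
Per-layer scan time: 27087 / 6040 → 4.4846 s.
Time per layer: 4.4846 + 7.94 → 12.4246 s.
Build time = 2270 × 12.4246 = 28203.842 s = 7.83 hours.

7.83 hours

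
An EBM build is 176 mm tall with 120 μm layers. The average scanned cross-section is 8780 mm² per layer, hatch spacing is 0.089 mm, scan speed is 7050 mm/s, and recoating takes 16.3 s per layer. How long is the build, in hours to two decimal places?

12.34 hours

Layer count = ceil(176 / 0.12) = 1467.
Scan path per layer: 8780 / 0.089 → 98651.7 mm.
Beam time per layer = 98651.7 / 7050 = 13.9931 s.
Layer cycle = 13.9931 + 16.3 = 30.2931 s.
Total: 1467 × 30.2931 s = 44439.9777 s → 12.34 hours.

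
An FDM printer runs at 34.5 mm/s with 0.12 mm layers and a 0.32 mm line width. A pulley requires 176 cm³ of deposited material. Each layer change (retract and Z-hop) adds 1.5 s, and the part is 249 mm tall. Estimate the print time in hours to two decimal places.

Line area: 0.12 × 0.32 → 0.0384 mm².
Path length: 176000 mm³ / 0.0384 mm² → 4583333.3 mm.
Time extruding = 4583333.3 / 34.5, so 132850.2 s.
Layers = ⌈249/0.12⌉ = 2075.
Layer-change overhead = 2075 × 1.5, so 3112.5 s.
Total = 132850.2 + 3112.5 = 135962.7 s = 37.77 hours.

37.77 hours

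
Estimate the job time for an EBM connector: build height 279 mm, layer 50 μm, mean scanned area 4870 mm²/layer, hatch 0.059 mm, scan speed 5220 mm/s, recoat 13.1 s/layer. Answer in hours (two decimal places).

44.81 hours

Number of layers: 279 / 0.05 → 5580 (rounded up).
Scan path per layer: 4870 / 0.059 → 82542.4 mm.
Per-layer scan time: 82542.4 / 5220 → 15.8127 s.
Time per layer = 15.8127 + 13.1, so 28.9127 s.
5580 layers × 28.9127 s/layer = 161332.866 s, i.e. 44.81 hours.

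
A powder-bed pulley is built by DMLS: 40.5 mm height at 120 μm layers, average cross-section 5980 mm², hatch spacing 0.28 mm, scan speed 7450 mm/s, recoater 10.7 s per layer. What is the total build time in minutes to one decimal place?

76.4 minutes

Layers = ⌈40.5/0.12⌉ = 338.
Per-layer scan distance = 5980 / 0.28, so 21357.1 mm.
Per-layer scan time = 21357.1 / 7450, so 2.8667 s.
Time per layer = 2.8667 + 10.7, so 13.5667 s.
338 layers × 13.5667 s/layer = 4585.5446 s, i.e. 76.4 minutes.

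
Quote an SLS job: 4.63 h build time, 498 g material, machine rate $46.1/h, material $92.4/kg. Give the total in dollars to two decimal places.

$259.46

Time charge = 46.1 × 4.63, so $213.443.
Material charge = 92.4 × 498/1000 = $46.0152.
Job cost: 213.443 + 46.0152 = 259.4582 ≈ $259.46.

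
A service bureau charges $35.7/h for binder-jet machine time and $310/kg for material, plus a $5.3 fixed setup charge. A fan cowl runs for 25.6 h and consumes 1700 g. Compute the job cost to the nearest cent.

$1446.22

Time charge: 35.7 × 25.6 → $913.92.
Material cost: 310 × 1700/1000 → $527.00.
Total = 913.92 + 527.00 + 5.3 = $1446.22.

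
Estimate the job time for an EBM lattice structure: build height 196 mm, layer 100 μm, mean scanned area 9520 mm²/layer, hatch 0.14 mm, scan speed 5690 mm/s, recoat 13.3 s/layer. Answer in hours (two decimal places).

Layers = ⌈196/0.1⌉ = 1960.
Hatch length per layer = 9520 / 0.14 = 68000 mm.
Beam time per layer = 68000 / 5690 = 11.9508 s.
Per-layer time = 11.9508 + 13.3, so 25.2508 s.
1960 layers × 25.2508 s/layer = 49491.568 s, i.e. 13.75 hours.

13.75 hours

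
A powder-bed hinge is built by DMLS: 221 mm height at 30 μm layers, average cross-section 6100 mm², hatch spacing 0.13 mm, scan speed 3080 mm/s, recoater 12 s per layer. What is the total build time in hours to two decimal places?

55.73 hours

Number of layers: 221 / 0.03 → 7367 (rounded up).
Hatch length per layer = 6100 / 0.13, so 46923.1 mm.
Per-layer scan time = 46923.1 / 3080, so 15.2348 s.
Per-layer time = 15.2348 + 12, so 27.2348 s.
Build time = 7367 × 27.2348 = 200638.7716 s = 55.73 hours.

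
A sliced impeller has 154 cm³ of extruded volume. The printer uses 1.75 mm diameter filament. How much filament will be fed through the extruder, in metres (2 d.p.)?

A = π r² = π × 0.875² = 2.4053 mm².
Length = 154 cm³ / 2.4053 mm² = 154000 / 2.4053 = 64025.28 mm = 64.03 m.

64.03 m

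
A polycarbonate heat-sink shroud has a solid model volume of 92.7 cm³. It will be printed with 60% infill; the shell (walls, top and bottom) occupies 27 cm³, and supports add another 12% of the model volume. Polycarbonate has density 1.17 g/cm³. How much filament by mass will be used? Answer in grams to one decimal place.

Infill region = 92.7 − 27, so 65.7 cm³.
Infill deposited = 0.60 × 65.7 = 39.42 cm³.
Support = 0.12 × 92.7 = 11.124 cm³.
Deposited volume = 27 + 39.42 + 11.124, so 77.544 cm³.
Mass = 77.544 × 1.17 = 90.72648 g.

90.7 g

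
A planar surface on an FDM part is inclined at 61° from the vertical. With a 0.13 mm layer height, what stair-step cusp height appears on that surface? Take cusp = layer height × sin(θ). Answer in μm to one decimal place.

sin(61°) = 0.8746, so cusp = 0.13 × 0.8746 = 0.113698 mm → 113.7 μm.

113.7 μm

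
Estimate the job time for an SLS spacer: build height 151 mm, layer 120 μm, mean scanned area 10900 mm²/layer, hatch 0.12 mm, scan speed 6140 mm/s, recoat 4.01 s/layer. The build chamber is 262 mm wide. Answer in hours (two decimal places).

Layer count = ceil(151 / 0.12) = 1259.
Scan path per layer = 10900 / 0.12 = 90833.3 mm.
Per-layer scan time = 90833.3 / 6140 = 14.7937 s.
Per-layer time: 14.7937 + 4.01 → 18.8037 s.
Total: 1259 × 18.8037 s = 23673.8583 s → 6.58 hours.

6.58 hours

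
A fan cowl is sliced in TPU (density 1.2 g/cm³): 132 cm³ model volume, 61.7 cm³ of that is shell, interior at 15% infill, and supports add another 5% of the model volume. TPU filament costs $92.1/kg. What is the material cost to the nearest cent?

Volume inside the shell: 132 − 61.7 → 70.3 cm³.
Infill volume = 0.15 × 70.3, so 10.545 cm³.
Support = 0.05 × 132 = 6.6 cm³.
Total extruded = 61.7 + 10.545 + 6.6 = 78.845 cm³.
Mass = 78.845 × 1.2 = 94.614 g.
At $92.1/kg: 94.614/1000 × 92.1 = $8.71.

$8.71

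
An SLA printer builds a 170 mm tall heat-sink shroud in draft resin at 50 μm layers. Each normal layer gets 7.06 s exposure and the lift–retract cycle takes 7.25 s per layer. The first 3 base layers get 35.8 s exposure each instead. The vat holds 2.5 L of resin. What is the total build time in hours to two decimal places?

Layer count = ceil(170 / 0.05) = 3400.
Base layers: 3 × (35.8 + 7.25) → 129.15 s.
Normal layers = 3397 × (7.06 + 7.25), so 48611.07 s.
Sum: 129.15 + 48611.07 = 48740.22 s → 13.54 hours.

13.54 hours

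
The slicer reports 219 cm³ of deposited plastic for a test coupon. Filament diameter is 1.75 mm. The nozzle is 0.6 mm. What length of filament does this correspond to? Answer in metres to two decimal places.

91.05 m

A = π r² = π × 0.875² = 2.4053 mm².
Length = 219 cm³ / 2.4053 mm² = 219000 / 2.4053 = 91048.93 mm = 91.05 m.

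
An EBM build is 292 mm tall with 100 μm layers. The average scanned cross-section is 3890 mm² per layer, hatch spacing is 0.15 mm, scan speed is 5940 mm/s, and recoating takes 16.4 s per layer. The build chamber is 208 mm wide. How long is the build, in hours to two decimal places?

Number of layers: 292 / 0.1 → 2920 (rounded up).
Hatch length per layer: 3890 / 0.15 → 25933.3 mm.
Scan time per layer: 25933.3 / 5940 → 4.3659 s.
Time per layer: 4.3659 + 16.4 → 20.7659 s.
Total: 2920 × 20.7659 s = 60636.428 s → 16.84 hours.

16.84 hours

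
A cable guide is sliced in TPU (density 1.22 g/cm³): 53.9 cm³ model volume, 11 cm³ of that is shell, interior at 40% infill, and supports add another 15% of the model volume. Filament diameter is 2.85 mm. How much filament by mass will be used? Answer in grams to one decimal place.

44.2 g

Volume inside the shell: 53.9 − 11 → 42.9 cm³.
Deposited infill: 0.40 × 42.9 → 17.16 cm³.
Support = 0.15 × 53.9, so 8.085 cm³.
Deposited volume: 11 + 17.16 + 8.085 → 36.245 cm³.
Mass = 36.245 × 1.22, so 44.2189 g.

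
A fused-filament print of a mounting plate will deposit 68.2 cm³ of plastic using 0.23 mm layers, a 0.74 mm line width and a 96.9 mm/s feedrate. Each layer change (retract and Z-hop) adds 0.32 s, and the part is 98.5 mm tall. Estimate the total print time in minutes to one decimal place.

71.2 minutes

Line area = 0.23 × 0.74, so 0.1702 mm².
Path length: 68200 mm³ / 0.1702 mm² → 400705.1 mm.
Extrusion time = 400705.1 / 96.9 = 4135.2 s.
Layer count = ceil(98.5 / 0.23) = 429.
Z-hop total = 429 × 0.32, so 137.28 s.
Altogether 4135.2 + 137.28 = 4272.48 s, i.e. 71.2 minutes.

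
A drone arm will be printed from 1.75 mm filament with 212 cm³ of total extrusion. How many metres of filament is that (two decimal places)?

88.14 m

A = π r² = π × 0.875² = 2.4053 mm².
L = 212000 mm³ / 2.4053 mm² = 88138.69 mm, i.e. 88.14 m.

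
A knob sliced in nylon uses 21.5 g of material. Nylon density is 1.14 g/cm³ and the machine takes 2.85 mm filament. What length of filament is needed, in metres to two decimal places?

2.96 m

Extruded volume: 21.5/1.14 = 18.8596 cm³ (18859.6 mm³).
Cross-section of 2.85 mm filament: π·(2.85/2)² = 6.3794 mm².
L = V/A = 18859.6/6.3794 = 2956.33 mm → 2.96 m.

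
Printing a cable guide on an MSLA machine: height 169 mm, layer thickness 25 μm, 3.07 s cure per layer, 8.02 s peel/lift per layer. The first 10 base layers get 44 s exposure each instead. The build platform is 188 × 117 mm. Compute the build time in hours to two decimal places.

Number of layers: 169 / 0.025 → 6760 (rounded up).
Base layers: 10 × (44 + 8.02) → 520.2 s.
Regular layers = 6750 × (3.07 + 8.02) = 74857.5 s.
Total = 520.2 + 74857.5 = 75377.7 s = 20.94 hours.

20.94 hours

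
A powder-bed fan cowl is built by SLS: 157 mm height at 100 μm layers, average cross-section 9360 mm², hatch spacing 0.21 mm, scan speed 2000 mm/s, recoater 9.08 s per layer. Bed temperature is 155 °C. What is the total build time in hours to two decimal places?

Number of layers: 157 / 0.1 → 1570 (rounded up).
Scan path per layer = 9360 / 0.21 = 44571.4 mm.
Per-layer scan time: 44571.4 / 2000 → 22.2857 s.
Time per layer: 22.2857 + 9.08 → 31.3657 s.
Build time = 1570 × 31.3657 = 49244.149 s = 13.68 hours.

13.68 hours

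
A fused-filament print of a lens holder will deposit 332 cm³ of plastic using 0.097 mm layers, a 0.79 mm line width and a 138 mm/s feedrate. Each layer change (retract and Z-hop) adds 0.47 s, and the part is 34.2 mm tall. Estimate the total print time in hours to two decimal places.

Bead cross-section = 0.097 × 0.79 = 0.07663 mm².
Total extruded path = 332000/0.07663 = 4332506.9 mm.
Extrusion time = 4332506.9 / 138 = 31395 s.
Layers = ⌈34.2/0.097⌉ = 353.
Layer-change overhead = 353 × 0.47, so 165.91 s.
Altogether 31395 + 165.91 = 31560.91 s, i.e. 8.77 hours.

8.77 hours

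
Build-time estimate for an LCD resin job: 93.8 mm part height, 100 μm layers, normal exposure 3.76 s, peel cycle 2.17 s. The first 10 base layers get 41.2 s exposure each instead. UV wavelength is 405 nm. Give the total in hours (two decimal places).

Layer count = ceil(93.8 / 0.1) = 938.
Base layers = 10 × (41.2 + 2.17) = 433.7 s.
Remaining layers: 928 × (3.76 + 2.17) → 5503.04 s.
Total = 433.7 + 5503.04 = 5936.74 s = 1.65 hours.

1.65 hours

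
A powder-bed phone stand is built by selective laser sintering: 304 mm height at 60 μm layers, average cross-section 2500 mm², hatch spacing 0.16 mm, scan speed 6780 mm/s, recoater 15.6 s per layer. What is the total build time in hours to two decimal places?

Number of layers: 304 / 0.06 → 5067 (rounded up).
Hatch length per layer: 2500 / 0.16 → 15625 mm.
Per-layer scan time = 15625 / 6780 = 2.3046 s.
Per-layer time: 2.3046 + 15.6 → 17.9046 s.
Total: 5067 × 17.9046 s = 90722.6082 s → 25.20 hours.

25.20 hours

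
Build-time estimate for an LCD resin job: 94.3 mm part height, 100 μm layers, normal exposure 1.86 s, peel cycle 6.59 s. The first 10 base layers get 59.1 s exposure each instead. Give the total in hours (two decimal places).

2.37 hours

Layers = ⌈94.3/0.1⌉ = 943.
Bottom layers: 10 × (59.1 + 6.59) → 656.9 s.
Normal layers = 933 × (1.86 + 6.59), so 7883.85 s.
Total = 656.9 + 7883.85 = 8540.75 s = 2.37 hours.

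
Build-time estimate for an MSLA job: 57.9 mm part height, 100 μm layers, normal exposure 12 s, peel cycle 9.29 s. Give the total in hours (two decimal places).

3.42 hours

Layer count = ceil(57.9 / 0.1) = 579.
Each layer takes = 12 + 9.29, so 21.29 s.
Total = 579 × 21.29 = 12326.91 s = 3.42 hours.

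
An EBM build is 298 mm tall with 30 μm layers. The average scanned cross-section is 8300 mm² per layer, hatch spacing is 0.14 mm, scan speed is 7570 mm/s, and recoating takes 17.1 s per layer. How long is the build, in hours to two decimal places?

Layer count = ceil(298 / 0.03) = 9934.
Per-layer scan distance = 8300 / 0.14, so 59285.7 mm.
Scan time per layer = 59285.7 / 7570 = 7.8317 s.
Per-layer time = 7.8317 + 17.1 = 24.9317 s.
Build time = 9934 × 24.9317 = 247671.5078 s = 68.80 hours.

68.80 hours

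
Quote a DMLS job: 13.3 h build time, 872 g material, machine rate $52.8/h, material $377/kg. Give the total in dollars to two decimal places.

$1030.98

Machine-time cost = 52.8 × 13.3 = $702.24.
Material cost: 377 × 872/1000 → $328.744.
Job cost: 702.24 + 328.744 = 1030.984 ≈ $1030.98.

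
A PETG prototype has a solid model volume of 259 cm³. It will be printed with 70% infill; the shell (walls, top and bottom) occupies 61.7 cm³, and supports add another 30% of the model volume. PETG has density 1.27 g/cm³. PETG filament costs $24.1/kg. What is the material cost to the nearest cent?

Volume inside the shell: 259 − 61.7 → 197.3 cm³.
Infill deposited = 0.70 × 197.3, so 138.11 cm³.
Support: 0.30 × 259 → 77.7 cm³.
Total printed volume: 61.7 + 138.11 + 77.7 → 277.51 cm³.
Mass = 277.51 × 1.27, so 352.4377 g.
At $24.1/kg: 352.4377/1000 × 24.1 = $8.49.

$8.49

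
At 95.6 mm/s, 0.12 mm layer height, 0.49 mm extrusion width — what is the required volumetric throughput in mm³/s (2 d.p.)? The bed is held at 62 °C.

Bead cross-section = 0.12 × 0.49 = 0.0588 mm².
Q = v·A = 95.6 × 0.0588 = 5.62 mm³/s.

5.62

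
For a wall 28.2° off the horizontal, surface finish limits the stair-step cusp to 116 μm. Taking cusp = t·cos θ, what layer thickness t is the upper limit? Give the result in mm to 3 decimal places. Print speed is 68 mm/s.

cos(28.2°) = 0.8813; t_max = 0.116/0.8813 = 0.132 mm.

0.132 mm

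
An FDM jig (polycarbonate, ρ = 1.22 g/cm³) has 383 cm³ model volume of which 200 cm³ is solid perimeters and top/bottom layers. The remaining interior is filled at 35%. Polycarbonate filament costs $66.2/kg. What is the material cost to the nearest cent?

$21.33

Infill region = 383 − 200 = 183 cm³.
Deposited infill: 0.35 × 183 → 64.05 cm³.
Deposited volume = 200 + 64.05 = 264.05 cm³.
Mass = 264.05 × 1.22, so 322.141 g.
Cost = 322.141 g / 1000 × $66.2/kg = $21.33.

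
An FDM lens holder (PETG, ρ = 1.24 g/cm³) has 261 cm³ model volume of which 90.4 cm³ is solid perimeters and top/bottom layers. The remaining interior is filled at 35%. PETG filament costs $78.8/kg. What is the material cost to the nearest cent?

$14.67

Volume inside the shell = 261 − 90.4 = 170.6 cm³.
Deposited infill = 0.35 × 170.6 = 59.71 cm³.
Total extruded = 90.4 + 59.71 = 150.11 cm³.
Mass = 150.11 × 1.24, so 186.1364 g.
Cost = 186.1364 g / 1000 × $78.8/kg = $14.67.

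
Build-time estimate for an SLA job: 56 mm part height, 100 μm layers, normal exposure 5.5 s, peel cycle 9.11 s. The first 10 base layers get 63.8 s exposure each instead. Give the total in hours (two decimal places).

Layer count = ceil(56 / 0.1) = 560.
Burn-in layers = 10 × (63.8 + 9.11), so 729.1 s.
Remaining layers: 550 × (5.5 + 9.11) → 8035.5 s.
Sum: 729.1 + 8035.5 = 8764.6 s → 2.43 hours.

2.43 hours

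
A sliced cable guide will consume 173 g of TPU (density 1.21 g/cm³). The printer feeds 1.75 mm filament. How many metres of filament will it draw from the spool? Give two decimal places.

59.44 m

Volume = 173 g / 1.21 g·cm⁻³ = 142.9752 cm³ = 142975.2 mm³.
A = π r² = π × 0.875² = 2.4053 mm².
L = V/A = 142975.2/2.4053 = 59441.73 mm → 59.44 m.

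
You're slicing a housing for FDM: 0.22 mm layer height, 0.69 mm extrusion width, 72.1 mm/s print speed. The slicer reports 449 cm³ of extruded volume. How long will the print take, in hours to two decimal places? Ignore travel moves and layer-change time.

Bead cross-section = 0.22 × 0.69 = 0.1518 mm².
Total extruded path = 449000/0.1518 = 2957839.3 mm.
Extrusion time = 2957839.3 / 72.1, so 41024.1 s.
Converting: 41024.1 s = 11.40 hours.

11.40 hours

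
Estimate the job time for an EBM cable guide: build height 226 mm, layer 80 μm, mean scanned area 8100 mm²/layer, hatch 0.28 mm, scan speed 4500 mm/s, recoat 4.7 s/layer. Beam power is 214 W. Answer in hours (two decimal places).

Layer count = ceil(226 / 0.08) = 2825.
Scan path per layer = 8100 / 0.28, so 28928.6 mm.
Scan time per layer = 28928.6 / 4500 = 6.4286 s.
Time per layer: 6.4286 + 4.7 → 11.1286 s.
2825 layers × 11.1286 s/layer = 31438.295 s, i.e. 8.73 hours.

8.73 hours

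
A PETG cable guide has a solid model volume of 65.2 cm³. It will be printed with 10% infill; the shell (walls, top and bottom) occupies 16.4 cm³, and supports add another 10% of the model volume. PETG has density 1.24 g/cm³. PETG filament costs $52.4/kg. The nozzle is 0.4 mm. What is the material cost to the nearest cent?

Volume inside the shell = 65.2 − 16.4 = 48.8 cm³.
Infill volume: 0.10 × 48.8 → 4.88 cm³.
Support = 0.10 × 65.2, so 6.52 cm³.
Total extruded: 16.4 + 4.88 + 6.52 → 27.8 cm³.
Mass = 27.8 × 1.24, so 34.472 g.
Cost = 34.472 g / 1000 × $52.4/kg = $1.81.

$1.81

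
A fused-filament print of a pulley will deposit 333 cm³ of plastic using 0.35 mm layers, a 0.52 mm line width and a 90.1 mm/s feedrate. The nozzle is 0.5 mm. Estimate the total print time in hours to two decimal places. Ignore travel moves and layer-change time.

Bead cross-section: 0.35 × 0.52 → 0.182 mm².
Total extruded path = 333000/0.182 = 1829670.3 mm.
Extrusion time = 1829670.3 / 90.1 = 20307.1 s.
In the requested units: 20307.1 s = 5.64 hours.

5.64 hours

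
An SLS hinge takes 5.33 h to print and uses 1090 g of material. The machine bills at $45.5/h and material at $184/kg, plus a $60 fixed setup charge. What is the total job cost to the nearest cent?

$503.08

Time charge: 45.5 × 5.33 → $242.515.
Feedstock cost = 184 × 1090/1000, so $200.56.
Total = 242.515 + 200.56 + 60 = 503.075 ≈ $503.08.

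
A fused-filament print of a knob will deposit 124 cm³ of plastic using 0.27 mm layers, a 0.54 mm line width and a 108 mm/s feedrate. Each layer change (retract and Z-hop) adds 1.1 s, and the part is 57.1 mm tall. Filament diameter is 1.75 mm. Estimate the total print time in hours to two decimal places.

2.25 hours

Bead cross-section = 0.27 × 0.54 = 0.1458 mm².
Path length: 124000 mm³ / 0.1458 mm² → 850480.1 mm.
Print-move time = 850480.1 / 108 = 7874.8 s.
Layer count = ceil(57.1 / 0.27) = 212.
Z-hop total = 212 × 1.1, so 233.2 s.
Total = 7874.8 + 233.2 = 8108 s = 2.25 hours.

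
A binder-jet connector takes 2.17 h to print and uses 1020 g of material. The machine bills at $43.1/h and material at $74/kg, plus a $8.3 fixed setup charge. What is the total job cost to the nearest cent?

$177.31

Machine cost = 43.1 × 2.17, so $93.527.
Material cost: 74 × 1020/1000 → $75.48.
Adding setup: 93.527 + 75.48 + 8.3 → 177.307 ≈ $177.31.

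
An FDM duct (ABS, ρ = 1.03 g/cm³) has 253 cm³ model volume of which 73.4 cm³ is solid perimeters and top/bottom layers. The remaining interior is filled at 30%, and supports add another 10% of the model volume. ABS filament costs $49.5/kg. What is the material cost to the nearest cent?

Infill region = 253 − 73.4 = 179.6 cm³.
Infill volume = 0.30 × 179.6, so 53.88 cm³.
Support: 0.10 × 253 → 25.3 cm³.
Total extruded: 73.4 + 53.88 + 25.3 → 152.58 cm³.
Mass = 152.58 × 1.03 = 157.1574 g.
Cost = 157.1574 g / 1000 × $49.5/kg = $7.78.

$7.78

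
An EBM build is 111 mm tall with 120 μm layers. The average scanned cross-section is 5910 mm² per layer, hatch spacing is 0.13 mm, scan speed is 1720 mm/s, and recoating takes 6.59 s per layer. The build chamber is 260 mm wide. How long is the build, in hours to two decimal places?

8.48 hours

Layers = ⌈111/0.12⌉ = 925.
Hatch length per layer = 5910 / 0.13, so 45461.5 mm.
Per-layer scan time: 45461.5 / 1720 → 26.4311 s.
Layer cycle = 26.4311 + 6.59 = 33.0211 s.
925 layers × 33.0211 s/layer = 30544.5175 s, i.e. 8.48 hours.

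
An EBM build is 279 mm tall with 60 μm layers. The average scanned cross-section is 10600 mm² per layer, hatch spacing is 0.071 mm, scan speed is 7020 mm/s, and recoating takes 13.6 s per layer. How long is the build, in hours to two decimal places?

45.04 hours

Number of layers: 279 / 0.06 → 4650 (rounded up).
Scan path per layer = 10600 / 0.071, so 149295.8 mm.
Scan time per layer = 149295.8 / 7020, so 21.2672 s.
Time per layer = 21.2672 + 13.6, so 34.8672 s.
Total: 4650 × 34.8672 s = 162132.48 s → 45.04 hours.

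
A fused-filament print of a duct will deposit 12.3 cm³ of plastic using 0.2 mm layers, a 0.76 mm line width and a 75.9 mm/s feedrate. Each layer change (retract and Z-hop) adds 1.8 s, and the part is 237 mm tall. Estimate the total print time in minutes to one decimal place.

53.3 minutes

Line area: 0.2 × 0.76 → 0.152 mm².
Total extruded path = 12300/0.152 = 80921.1 mm.
Print-move time: 80921.1 / 75.9 → 1066.2 s.
Number of layers: 237 / 0.2 → 1185 (rounded up).
Layer-change overhead = 1185 × 1.8, so 2133 s.
Total = 1066.2 + 2133 = 3199.2 s = 53.3 minutes.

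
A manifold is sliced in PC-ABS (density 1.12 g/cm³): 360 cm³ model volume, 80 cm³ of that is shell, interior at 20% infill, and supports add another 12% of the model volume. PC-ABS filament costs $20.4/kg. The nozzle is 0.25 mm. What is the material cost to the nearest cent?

Volume inside the shell = 360 − 80 = 280 cm³.
Infill volume = 0.20 × 280 = 56 cm³.
Support = 0.12 × 360 = 43.2 cm³.
Total extruded = 80 + 56 + 43.2 = 179.2 cm³.
Mass: 179.2 × 1.12 → 200.704 g.
At $20.4/kg: 200.704/1000 × 20.4 = $4.09.

$4.09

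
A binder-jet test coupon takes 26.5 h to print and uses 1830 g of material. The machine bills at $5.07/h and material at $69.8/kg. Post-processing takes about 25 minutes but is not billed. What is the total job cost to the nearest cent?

$262.09

Machine-time cost = 5.07 × 26.5 = $134.355.
Feedstock cost: 69.8 × 1830/1000 → $127.734.
Total = 134.355 + 127.734 = 262.089 ≈ $262.09.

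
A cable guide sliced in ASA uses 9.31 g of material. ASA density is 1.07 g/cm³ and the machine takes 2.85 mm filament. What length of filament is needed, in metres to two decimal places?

Volume = 9.31 g / 1.07 g·cm⁻³ = 8.7009 cm³ = 8700.9 mm³.
Cross-section of 2.85 mm filament: π·(2.85/2)² = 6.3794 mm².
L = V/A = 8700.9/6.3794 = 1363.91 mm → 1.36 m.

1.36 m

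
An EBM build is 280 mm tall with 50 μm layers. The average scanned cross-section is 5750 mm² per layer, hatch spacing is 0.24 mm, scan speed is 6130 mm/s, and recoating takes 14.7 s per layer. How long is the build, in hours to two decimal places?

Layers = ⌈280/0.05⌉ = 5600.
Hatch length per layer = 5750 / 0.24 = 23958.3 mm.
Beam time per layer = 23958.3 / 6130, so 3.9084 s.
Time per layer: 3.9084 + 14.7 → 18.6084 s.
Total: 5600 × 18.6084 s = 104207.04 s → 28.95 hours.

28.95 hours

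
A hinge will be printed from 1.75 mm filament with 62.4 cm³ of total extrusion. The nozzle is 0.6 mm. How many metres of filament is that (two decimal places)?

25.94 m

A = π r² = π × 0.875² = 2.4053 mm².
L = 62400 mm³ / 2.4053 mm² = 25942.71 mm, i.e. 25.94 m.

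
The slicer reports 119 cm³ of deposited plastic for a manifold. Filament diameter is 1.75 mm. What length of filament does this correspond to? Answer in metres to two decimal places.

49.47 m

Cross-section of 1.75 mm filament: π·(1.75/2)² = 2.4053 mm².
L = 119000 mm³ / 2.4053 mm² = 49474.08 mm, i.e. 49.47 m.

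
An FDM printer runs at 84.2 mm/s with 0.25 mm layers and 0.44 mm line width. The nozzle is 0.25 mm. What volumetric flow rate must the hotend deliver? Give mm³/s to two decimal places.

A: 0.25 × 0.44 → 0.11 mm².
Q = v·A = 84.2 × 0.11 = 9.26 mm³/s.

9.26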